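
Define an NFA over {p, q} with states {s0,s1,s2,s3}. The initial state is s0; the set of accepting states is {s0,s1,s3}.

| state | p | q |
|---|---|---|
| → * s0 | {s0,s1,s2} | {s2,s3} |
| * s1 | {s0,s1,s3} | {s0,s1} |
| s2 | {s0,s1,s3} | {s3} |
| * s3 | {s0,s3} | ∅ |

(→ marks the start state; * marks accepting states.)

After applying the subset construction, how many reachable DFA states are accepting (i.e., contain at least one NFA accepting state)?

7

Start state of the DFA: {s0}.
{s0} --p--> {s0,s1,s2}  [new]
{s0} --q--> {s2,s3}  [new]
{s0,s1,s2} --p--> {s0,s1,s2,s3}  [new]
{s0,s1,s2} --q--> {s0,s1,s2,s3}  [seen]
{s2,s3} --p--> {s0,s1,s3}  [new]
{s2,s3} --q--> {s3}  [new]
{s0,s1,s2,s3} --p--> {s0,s1,s2,s3}  [seen]
{s0,s1,s2,s3} --q--> {s0,s1,s2,s3}  [seen]
{s0,s1,s3} --p--> {s0,s1,s2,s3}  [seen]
{s0,s1,s3} --q--> {s0,s1,s2,s3}  [seen]
{s3} --p--> {s0,s3}  [new]
{s3} --q--> ∅  [new]
{s0,s3} --p--> {s0,s1,s2,s3}  [seen]
{s0,s3} --q--> {s2,s3}  [seen]
∅ --p--> ∅  [seen]
∅ --q--> ∅  [seen]
Reachable DFA states: {s0}, {s0,s1,s2}, {s2,s3}, {s0,s1,s2,s3}, {s0,s1,s3}, {s3}, {s0,s3}, ∅.
Accepting DFA states (contain an NFA accepting state): {s0}, {s0,s1,s2}, {s2,s3}, {s0,s1,s2,s3}, {s0,s1,s3}, {s3}, {s0,s3}.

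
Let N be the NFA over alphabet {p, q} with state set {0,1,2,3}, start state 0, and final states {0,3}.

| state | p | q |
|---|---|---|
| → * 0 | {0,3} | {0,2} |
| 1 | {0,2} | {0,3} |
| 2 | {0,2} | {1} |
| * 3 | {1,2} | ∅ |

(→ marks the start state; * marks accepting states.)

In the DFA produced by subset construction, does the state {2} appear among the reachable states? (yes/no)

Start state of the DFA: {0}.
{0} --p--> {0,3}  [new]
{0} --q--> {0,2}  [new]
{0,3} --p--> {0,1,2,3}  [new]
{0,3} --q--> {0,2}  [seen]
{0,2} --p--> {0,2,3}  [new]
{0,2} --q--> {0,1,2}  [new]
{0,1,2,3} --p--> {0,1,2,3}  [seen]
{0,1,2,3} --q--> {0,1,2,3}  [seen]
{0,2,3} --p--> {0,1,2,3}  [seen]
{0,2,3} --q--> {0,1,2}  [seen]
{0,1,2} --p--> {0,2,3}  [seen]
{0,1,2} --q--> {0,1,2,3}  [seen]
Reachable DFA states: {0}, {0,3}, {0,2}, {0,1,2,3}, {0,2,3}, {0,1,2}.
{2} is not among them.

no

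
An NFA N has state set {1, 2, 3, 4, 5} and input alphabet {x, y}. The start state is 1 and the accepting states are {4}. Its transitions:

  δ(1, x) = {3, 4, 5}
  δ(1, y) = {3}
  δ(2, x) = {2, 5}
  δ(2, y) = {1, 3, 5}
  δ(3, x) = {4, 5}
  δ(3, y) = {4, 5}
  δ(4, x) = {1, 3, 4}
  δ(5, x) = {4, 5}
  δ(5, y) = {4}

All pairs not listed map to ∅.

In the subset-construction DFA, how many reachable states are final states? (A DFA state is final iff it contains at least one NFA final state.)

5

Start state of the DFA: {1}.
{1} --x--> {3, 4, 5}  [new]
{1} --y--> {3}  [new]
{3, 4, 5} --x--> {1, 3, 4, 5}  [new]
{3, 4, 5} --y--> {4, 5}  [new]
{3} --x--> {4, 5}  [seen]
{3} --y--> {4, 5}  [seen]
{1, 3, 4, 5} --x--> {1, 3, 4, 5}  [seen]
{1, 3, 4, 5} --y--> {3, 4, 5}  [seen]
{4, 5} --x--> {1, 3, 4, 5}  [seen]
{4, 5} --y--> {4}  [new]
{4} --x--> {1, 3, 4}  [new]
{4} --y--> ∅  [new]
{1, 3, 4} --x--> {1, 3, 4, 5}  [seen]
{1, 3, 4} --y--> {3, 4, 5}  [seen]
∅ --x--> ∅  [seen]
∅ --y--> ∅  [seen]
Reachable DFA states: {1}, {3, 4, 5}, {3}, {1, 3, 4, 5}, {4, 5}, {4}, {1, 3, 4}, ∅.
Accepting DFA states (contain an NFA accepting state): {3, 4, 5}, {1, 3, 4, 5}, {4, 5}, {4}, {1, 3, 4}.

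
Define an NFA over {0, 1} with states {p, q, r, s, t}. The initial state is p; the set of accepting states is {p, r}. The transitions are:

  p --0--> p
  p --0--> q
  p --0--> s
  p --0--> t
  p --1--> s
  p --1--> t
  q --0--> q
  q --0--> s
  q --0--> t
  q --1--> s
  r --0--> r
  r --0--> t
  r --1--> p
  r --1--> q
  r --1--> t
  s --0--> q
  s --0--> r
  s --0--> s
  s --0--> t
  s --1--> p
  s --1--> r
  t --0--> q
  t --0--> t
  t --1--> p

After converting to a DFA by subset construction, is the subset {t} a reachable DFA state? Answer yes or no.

no

Start state of the DFA: {p}.
{p} --0--> {p, q, s, t}  [new]
{p} --1--> {s, t}  [new]
{p, q, s, t} --0--> {p, q, r, s, t}  [new]
{p, q, s, t} --1--> {p, r, s, t}  [new]
{s, t} --0--> {q, r, s, t}  [new]
{s, t} --1--> {p, r}  [new]
{p, q, r, s, t} --0--> {p, q, r, s, t}  [seen]
{p, q, r, s, t} --1--> {p, q, r, s, t}  [seen]
{p, r, s, t} --0--> {p, q, r, s, t}  [seen]
{p, r, s, t} --1--> {p, q, r, s, t}  [seen]
{q, r, s, t} --0--> {q, r, s, t}  [seen]
{q, r, s, t} --1--> {p, q, r, s, t}  [seen]
{p, r} --0--> {p, q, r, s, t}  [seen]
{p, r} --1--> {p, q, s, t}  [seen]
Reachable DFA states: {p}, {p, q, s, t}, {s, t}, {p, q, r, s, t}, {p, r, s, t}, {q, r, s, t}, {p, r}.
{t} is not among them.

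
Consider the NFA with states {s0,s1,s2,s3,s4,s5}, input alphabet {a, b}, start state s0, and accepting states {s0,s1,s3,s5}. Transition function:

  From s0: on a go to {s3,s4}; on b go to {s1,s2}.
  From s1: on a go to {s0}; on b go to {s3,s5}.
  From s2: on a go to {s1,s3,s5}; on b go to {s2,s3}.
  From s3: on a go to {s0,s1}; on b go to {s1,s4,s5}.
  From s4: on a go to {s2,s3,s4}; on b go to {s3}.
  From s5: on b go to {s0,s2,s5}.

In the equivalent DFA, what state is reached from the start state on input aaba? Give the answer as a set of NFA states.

Start: {s0}.
δ(s0,a) = {s3,s4}.
Union: {s3,s4}.
After a: {s3,s4}.
δ(s3,a) = {s0,s1}; δ(s4,a) = {s2,s3,s4}.
Union: {s0,s1,s2,s3,s4}.
After a: {s0,s1,s2,s3,s4}.
δ(s0,b) = {s1,s2}; δ(s1,b) = {s3,s5}; δ(s2,b) = {s2,s3}; δ(s3,b) = {s1,s4,s5}; δ(s4,b) = {s3}.
Union: {s1,s2,s3,s4,s5}.
After b: {s1,s2,s3,s4,s5}.
δ(s1,a) = {s0}; δ(s2,a) = {s1,s3,s5}; δ(s3,a) = {s0,s1}; δ(s4,a) = {s2,s3,s4}; δ(s5,a) = ∅.
Union: {s0,s1,s2,s3,s4,s5}.
After a: {s0,s1,s2,s3,s4,s5}.

{s0,s1,s2,s3,s4,s5}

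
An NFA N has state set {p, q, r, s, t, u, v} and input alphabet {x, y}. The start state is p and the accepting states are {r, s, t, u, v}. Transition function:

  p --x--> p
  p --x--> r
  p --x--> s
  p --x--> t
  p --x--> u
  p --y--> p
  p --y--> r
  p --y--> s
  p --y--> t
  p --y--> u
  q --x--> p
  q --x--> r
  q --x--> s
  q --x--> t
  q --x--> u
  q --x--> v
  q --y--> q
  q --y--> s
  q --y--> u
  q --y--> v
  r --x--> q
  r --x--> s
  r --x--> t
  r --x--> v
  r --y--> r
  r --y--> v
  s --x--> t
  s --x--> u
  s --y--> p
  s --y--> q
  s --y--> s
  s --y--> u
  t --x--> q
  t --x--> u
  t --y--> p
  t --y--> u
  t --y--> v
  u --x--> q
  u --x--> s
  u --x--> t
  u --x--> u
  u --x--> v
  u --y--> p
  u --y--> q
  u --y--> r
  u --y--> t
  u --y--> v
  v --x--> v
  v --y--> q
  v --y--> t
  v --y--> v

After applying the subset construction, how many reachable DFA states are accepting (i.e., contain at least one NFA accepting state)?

2

Start state of the DFA: {p}.
{p} --x--> {p, r, s, t, u}  [new]
{p} --y--> {p, r, s, t, u}  [seen]
{p, r, s, t, u} --x--> {p, q, r, s, t, u, v}  [new]
{p, r, s, t, u} --y--> {p, q, r, s, t, u, v}  [seen]
{p, q, r, s, t, u, v} --x--> {p, q, r, s, t, u, v}  [seen]
{p, q, r, s, t, u, v} --y--> {p, q, r, s, t, u, v}  [seen]
Reachable DFA states: {p}, {p, r, s, t, u}, {p, q, r, s, t, u, v}.
Accepting DFA states (contain an NFA accepting state): {p, r, s, t, u}, {p, q, r, s, t, u, v}.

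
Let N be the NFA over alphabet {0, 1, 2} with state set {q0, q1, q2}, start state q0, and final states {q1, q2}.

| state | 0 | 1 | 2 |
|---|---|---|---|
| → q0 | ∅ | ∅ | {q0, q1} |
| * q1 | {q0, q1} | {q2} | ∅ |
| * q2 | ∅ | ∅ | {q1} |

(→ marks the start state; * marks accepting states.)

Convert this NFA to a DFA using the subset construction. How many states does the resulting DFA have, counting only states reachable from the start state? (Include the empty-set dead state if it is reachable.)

5

Start state of the DFA: {q0}.
{q0} --0--> ∅  [new]
{q0} --1--> ∅  [seen]
{q0} --2--> {q0, q1}  [new]
∅ --0--> ∅  [seen]
∅ --1--> ∅  [seen]
∅ --2--> ∅  [seen]
{q0, q1} --0--> {q0, q1}  [seen]
{q0, q1} --1--> {q2}  [new]
{q0, q1} --2--> {q0, q1}  [seen]
{q2} --0--> ∅  [seen]
{q2} --1--> ∅  [seen]
{q2} --2--> {q1}  [new]
{q1} --0--> {q0, q1}  [seen]
{q1} --1--> {q2}  [seen]
{q1} --2--> ∅  [seen]
Reachable DFA states: {q0}, ∅, {q0, q1}, {q2}, {q1}.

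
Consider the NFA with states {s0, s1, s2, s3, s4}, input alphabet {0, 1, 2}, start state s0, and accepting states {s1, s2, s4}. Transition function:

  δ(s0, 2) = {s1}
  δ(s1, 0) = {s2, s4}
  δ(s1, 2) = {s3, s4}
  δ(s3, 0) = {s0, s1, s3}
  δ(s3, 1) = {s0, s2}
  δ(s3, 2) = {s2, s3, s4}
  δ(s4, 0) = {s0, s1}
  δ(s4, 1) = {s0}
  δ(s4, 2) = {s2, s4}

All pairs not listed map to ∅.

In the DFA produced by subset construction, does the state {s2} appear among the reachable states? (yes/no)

no

Start state of the DFA: {s0}.
{s0} --0--> ∅  [new]
{s0} --1--> ∅  [seen]
{s0} --2--> {s1}  [new]
∅ --0--> ∅  [seen]
∅ --1--> ∅  [seen]
∅ --2--> ∅  [seen]
{s1} --0--> {s2, s4}  [new]
{s1} --1--> ∅  [seen]
{s1} --2--> {s3, s4}  [new]
{s2, s4} --0--> {s0, s1}  [new]
{s2, s4} --1--> {s0}  [seen]
{s2, s4} --2--> {s2, s4}  [seen]
{s3, s4} --0--> {s0, s1, s3}  [new]
{s3, s4} --1--> {s0, s2}  [new]
{s3, s4} --2--> {s2, s3, s4}  [new]
{s0, s1} --0--> {s2, s4}  [seen]
{s0, s1} --1--> ∅  [seen]
{s0, s1} --2--> {s1, s3, s4}  [new]
{s0, s1, s3} --0--> {s0, s1, s2, s3, s4}  [new]
{s0, s1, s3} --1--> {s0, s2}  [seen]
{s0, s1, s3} --2--> {s1, s2, s3, s4}  [new]
{s0, s2} --0--> ∅  [seen]
{s0, s2} --1--> ∅  [seen]
{s0, s2} --2--> {s1}  [seen]
{s2, s3, s4} --0--> {s0, s1, s3}  [seen]
{s2, s3, s4} --1--> {s0, s2}  [seen]
{s2, s3, s4} --2--> {s2, s3, s4}  [seen]
{s1, s3, s4} --0--> {s0, s1, s2, s3, s4}  [seen]
{s1, s3, s4} --1--> {s0, s2}  [seen]
{s1, s3, s4} --2--> {s2, s3, s4}  [seen]
{s0, s1, s2, s3, s4} --0--> {s0, s1, s2, s3, s4}  [seen]
{s0, s1, s2, s3, s4} --1--> {s0, s2}  [seen]
{s0, s1, s2, s3, s4} --2--> {s1, s2, s3, s4}  [seen]
{s1, s2, s3, s4} --0--> {s0, s1, s2, s3, s4}  [seen]
{s1, s2, s3, s4} --1--> {s0, s2}  [seen]
{s1, s2, s3, s4} --2--> {s2, s3, s4}  [seen]
Reachable DFA states: {s0}, ∅, {s1}, {s2, s4}, {s3, s4}, {s0, s1}, {s0, s1, s3}, {s0, s2}, {s2, s3, s4}, {s1, s3, s4}, {s0, s1, s2, s3, s4}, {s1, s2, s3, s4}.
{s2} is not among them.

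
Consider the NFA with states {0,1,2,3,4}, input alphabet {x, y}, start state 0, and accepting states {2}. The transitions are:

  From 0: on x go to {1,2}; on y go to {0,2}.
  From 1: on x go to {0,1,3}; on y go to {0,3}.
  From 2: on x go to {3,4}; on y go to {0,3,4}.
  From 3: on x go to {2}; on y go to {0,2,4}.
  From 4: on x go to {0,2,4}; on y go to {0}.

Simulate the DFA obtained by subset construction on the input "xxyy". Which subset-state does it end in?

{0,2,3,4}

Start: {0}.
δ(0,x) = {1,2}.
Union: {1,2}.
After x: {1,2}.
δ(1,x) = {0,1,3}; δ(2,x) = {3,4}.
Union: {0,1,3,4}.
After x: {0,1,3,4}.
δ(0,y) = {0,2}; δ(1,y) = {0,3}; δ(3,y) = {0,2,4}; δ(4,y) = {0}.
Union: {0,2,3,4}.
After y: {0,2,3,4}.
δ(0,y) = {0,2}; δ(2,y) = {0,3,4}; δ(3,y) = {0,2,4}; δ(4,y) = {0}.
Union: {0,2,3,4}.
After y: {0,2,3,4}.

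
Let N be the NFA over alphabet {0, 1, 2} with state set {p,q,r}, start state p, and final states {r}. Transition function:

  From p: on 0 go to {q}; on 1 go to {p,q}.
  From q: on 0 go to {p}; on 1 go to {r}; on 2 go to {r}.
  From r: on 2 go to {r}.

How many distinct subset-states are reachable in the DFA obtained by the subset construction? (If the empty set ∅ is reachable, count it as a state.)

6

Start state of the DFA: {p}.
{p} --0--> {q}  [new]
{p} --1--> {p,q}  [new]
{p} --2--> ∅  [new]
{q} --0--> {p}  [seen]
{q} --1--> {r}  [new]
{q} --2--> {r}  [seen]
{p,q} --0--> {p,q}  [seen]
{p,q} --1--> {p,q,r}  [new]
{p,q} --2--> {r}  [seen]
∅ --0--> ∅  [seen]
∅ --1--> ∅  [seen]
∅ --2--> ∅  [seen]
{r} --0--> ∅  [seen]
{r} --1--> ∅  [seen]
{r} --2--> {r}  [seen]
{p,q,r} --0--> {p,q}  [seen]
{p,q,r} --1--> {p,q,r}  [seen]
{p,q,r} --2--> {r}  [seen]
Reachable DFA states: {p}, {q}, {p,q}, ∅, {r}, {p,q,r}.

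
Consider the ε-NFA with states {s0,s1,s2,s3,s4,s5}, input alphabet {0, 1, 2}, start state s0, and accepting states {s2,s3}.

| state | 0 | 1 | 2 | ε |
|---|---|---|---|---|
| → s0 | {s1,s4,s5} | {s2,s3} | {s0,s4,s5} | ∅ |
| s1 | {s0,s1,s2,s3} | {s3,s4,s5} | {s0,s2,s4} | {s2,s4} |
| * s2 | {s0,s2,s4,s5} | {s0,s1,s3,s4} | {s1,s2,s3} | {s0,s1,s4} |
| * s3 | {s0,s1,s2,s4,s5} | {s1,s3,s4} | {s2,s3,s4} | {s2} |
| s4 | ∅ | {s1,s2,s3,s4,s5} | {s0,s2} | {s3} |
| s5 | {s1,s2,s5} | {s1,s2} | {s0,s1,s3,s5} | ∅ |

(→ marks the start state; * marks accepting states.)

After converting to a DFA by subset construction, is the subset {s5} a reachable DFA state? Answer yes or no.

no

Start state of the DFA: {s0} (ε-closure of the NFA start).
{s0} --0--> {s0,s1,s2,s3,s4,s5}  [new]
{s0} --1--> {s0,s1,s2,s3,s4}  [new]
{s0} --2--> {s0,s1,s2,s3,s4,s5}  [seen]
{s0,s1,s2,s3,s4,s5} --0--> {s0,s1,s2,s3,s4,s5}  [seen]
{s0,s1,s2,s3,s4,s5} --1--> {s0,s1,s2,s3,s4,s5}  [seen]
{s0,s1,s2,s3,s4,s5} --2--> {s0,s1,s2,s3,s4,s5}  [seen]
{s0,s1,s2,s3,s4} --0--> {s0,s1,s2,s3,s4,s5}  [seen]
{s0,s1,s2,s3,s4} --1--> {s0,s1,s2,s3,s4,s5}  [seen]
{s0,s1,s2,s3,s4} --2--> {s0,s1,s2,s3,s4,s5}  [seen]
Reachable DFA states: {s0}, {s0,s1,s2,s3,s4,s5}, {s0,s1,s2,s3,s4}.
{s5} is not among them.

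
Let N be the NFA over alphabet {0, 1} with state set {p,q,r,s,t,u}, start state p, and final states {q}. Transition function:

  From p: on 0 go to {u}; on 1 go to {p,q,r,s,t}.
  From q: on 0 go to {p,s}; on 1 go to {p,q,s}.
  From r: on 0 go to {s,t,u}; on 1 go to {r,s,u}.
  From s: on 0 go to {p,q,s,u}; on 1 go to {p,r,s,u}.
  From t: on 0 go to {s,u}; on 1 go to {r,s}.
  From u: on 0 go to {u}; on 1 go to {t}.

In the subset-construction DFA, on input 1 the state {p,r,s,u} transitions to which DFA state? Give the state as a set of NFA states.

δ(p,1) = {p,q,r,s,t}; δ(r,1) = {r,s,u}; δ(s,1) = {p,r,s,u}; δ(u,1) = {t}.
Union: {p,q,r,s,t,u}.

{p,q,r,s,t,u}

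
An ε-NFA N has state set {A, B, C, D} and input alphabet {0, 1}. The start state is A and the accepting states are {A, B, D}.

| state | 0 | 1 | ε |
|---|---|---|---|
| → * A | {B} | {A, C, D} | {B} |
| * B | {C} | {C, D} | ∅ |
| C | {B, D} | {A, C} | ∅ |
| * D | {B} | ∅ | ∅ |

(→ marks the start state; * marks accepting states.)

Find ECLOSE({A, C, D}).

{A, B, C, D}

Begin with {A, C, D}.
A →ε {B}; add B.
ε-closure = {A, B, C, D}.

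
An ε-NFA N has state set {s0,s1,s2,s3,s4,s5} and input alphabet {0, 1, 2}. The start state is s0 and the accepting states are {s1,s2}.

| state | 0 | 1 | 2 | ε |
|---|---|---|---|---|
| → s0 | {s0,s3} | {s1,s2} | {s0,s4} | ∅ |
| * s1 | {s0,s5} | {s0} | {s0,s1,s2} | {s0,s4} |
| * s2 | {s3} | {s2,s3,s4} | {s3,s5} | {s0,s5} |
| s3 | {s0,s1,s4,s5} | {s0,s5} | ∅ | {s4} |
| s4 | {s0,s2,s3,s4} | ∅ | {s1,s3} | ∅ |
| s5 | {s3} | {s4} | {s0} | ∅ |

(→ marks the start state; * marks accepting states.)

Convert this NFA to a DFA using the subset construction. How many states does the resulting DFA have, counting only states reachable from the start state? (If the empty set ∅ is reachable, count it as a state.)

Start state of the DFA: {s0} (ε-closure of the NFA start).
{s0} --0--> {s0,s3,s4}  [new]
{s0} --1--> {s0,s1,s2,s4,s5}  [new]
{s0} --2--> {s0,s4}  [new]
{s0,s3,s4} --0--> {s0,s1,s2,s3,s4,s5}  [new]
{s0,s3,s4} --1--> {s0,s1,s2,s4,s5}  [seen]
{s0,s3,s4} --2--> {s0,s1,s3,s4}  [new]
{s0,s1,s2,s4,s5} --0--> {s0,s2,s3,s4,s5}  [new]
{s0,s1,s2,s4,s5} --1--> {s0,s1,s2,s3,s4,s5}  [seen]
{s0,s1,s2,s4,s5} --2--> {s0,s1,s2,s3,s4,s5}  [seen]
{s0,s4} --0--> {s0,s2,s3,s4,s5}  [seen]
{s0,s4} --1--> {s0,s1,s2,s4,s5}  [seen]
{s0,s4} --2--> {s0,s1,s3,s4}  [seen]
{s0,s1,s2,s3,s4,s5} --0--> {s0,s1,s2,s3,s4,s5}  [seen]
{s0,s1,s2,s3,s4,s5} --1--> {s0,s1,s2,s3,s4,s5}  [seen]
{s0,s1,s2,s3,s4,s5} --2--> {s0,s1,s2,s3,s4,s5}  [seen]
{s0,s1,s3,s4} --0--> {s0,s1,s2,s3,s4,s5}  [seen]
{s0,s1,s3,s4} --1--> {s0,s1,s2,s4,s5}  [seen]
{s0,s1,s3,s4} --2--> {s0,s1,s2,s3,s4,s5}  [seen]
{s0,s2,s3,s4,s5} --0--> {s0,s1,s2,s3,s4,s5}  [seen]
{s0,s2,s3,s4,s5} --1--> {s0,s1,s2,s3,s4,s5}  [seen]
{s0,s2,s3,s4,s5} --2--> {s0,s1,s3,s4,s5}  [new]
{s0,s1,s3,s4,s5} --0--> {s0,s1,s2,s3,s4,s5}  [seen]
{s0,s1,s3,s4,s5} --1--> {s0,s1,s2,s4,s5}  [seen]
{s0,s1,s3,s4,s5} --2--> {s0,s1,s2,s3,s4,s5}  [seen]
Reachable DFA states: {s0}, {s0,s3,s4}, {s0,s1,s2,s4,s5}, {s0,s4}, {s0,s1,s2,s3,s4,s5}, {s0,s1,s3,s4}, {s0,s2,s3,s4,s5}, {s0,s1,s3,s4,s5}.

8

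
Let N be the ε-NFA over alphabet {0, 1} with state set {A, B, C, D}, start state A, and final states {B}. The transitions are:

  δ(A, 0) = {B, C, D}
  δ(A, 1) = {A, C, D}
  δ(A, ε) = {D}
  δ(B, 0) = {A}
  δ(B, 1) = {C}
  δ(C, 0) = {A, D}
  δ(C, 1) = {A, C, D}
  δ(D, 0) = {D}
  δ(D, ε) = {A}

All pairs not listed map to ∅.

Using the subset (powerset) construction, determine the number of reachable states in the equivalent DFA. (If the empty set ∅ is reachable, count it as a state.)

Start state of the DFA: {A, D} (ε-closure of the NFA start).
{A, D} --0--> {A, B, C, D}  [new]
{A, D} --1--> {A, C, D}  [new]
{A, B, C, D} --0--> {A, B, C, D}  [seen]
{A, B, C, D} --1--> {A, C, D}  [seen]
{A, C, D} --0--> {A, B, C, D}  [seen]
{A, C, D} --1--> {A, C, D}  [seen]
Reachable DFA states: {A, D}, {A, B, C, D}, {A, C, D}.

3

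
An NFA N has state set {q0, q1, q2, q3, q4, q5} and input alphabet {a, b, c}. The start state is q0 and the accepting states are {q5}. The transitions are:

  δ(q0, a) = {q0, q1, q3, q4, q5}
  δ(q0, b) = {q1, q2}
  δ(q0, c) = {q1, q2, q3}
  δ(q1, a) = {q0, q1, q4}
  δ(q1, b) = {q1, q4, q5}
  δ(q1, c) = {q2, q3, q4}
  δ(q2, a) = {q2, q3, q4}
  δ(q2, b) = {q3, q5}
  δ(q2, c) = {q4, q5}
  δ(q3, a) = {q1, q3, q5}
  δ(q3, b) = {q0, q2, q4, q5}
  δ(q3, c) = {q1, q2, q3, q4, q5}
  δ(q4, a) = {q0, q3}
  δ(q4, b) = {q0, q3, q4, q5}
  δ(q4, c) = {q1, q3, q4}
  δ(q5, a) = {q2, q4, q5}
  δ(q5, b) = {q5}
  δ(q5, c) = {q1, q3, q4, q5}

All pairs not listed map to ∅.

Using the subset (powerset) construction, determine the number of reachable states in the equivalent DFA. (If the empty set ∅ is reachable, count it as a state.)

10

Start state of the DFA: {q0}.
{q0} --a--> {q0, q1, q3, q4, q5}  [new]
{q0} --b--> {q1, q2}  [new]
{q0} --c--> {q1, q2, q3}  [new]
{q0, q1, q3, q4, q5} --a--> {q0, q1, q2, q3, q4, q5}  [new]
{q0, q1, q3, q4, q5} --b--> {q0, q1, q2, q3, q4, q5}  [seen]
{q0, q1, q3, q4, q5} --c--> {q1, q2, q3, q4, q5}  [new]
{q1, q2} --a--> {q0, q1, q2, q3, q4}  [new]
{q1, q2} --b--> {q1, q3, q4, q5}  [new]
{q1, q2} --c--> {q2, q3, q4, q5}  [new]
{q1, q2, q3} --a--> {q0, q1, q2, q3, q4, q5}  [seen]
{q1, q2, q3} --b--> {q0, q1, q2, q3, q4, q5}  [seen]
{q1, q2, q3} --c--> {q1, q2, q3, q4, q5}  [seen]
{q0, q1, q2, q3, q4, q5} --a--> {q0, q1, q2, q3, q4, q5}  [seen]
{q0, q1, q2, q3, q4, q5} --b--> {q0, q1, q2, q3, q4, q5}  [seen]
{q0, q1, q2, q3, q4, q5} --c--> {q1, q2, q3, q4, q5}  [seen]
{q1, q2, q3, q4, q5} --a--> {q0, q1, q2, q3, q4, q5}  [seen]
{q1, q2, q3, q4, q5} --b--> {q0, q1, q2, q3, q4, q5}  [seen]
{q1, q2, q3, q4, q5} --c--> {q1, q2, q3, q4, q5}  [seen]
{q0, q1, q2, q3, q4} --a--> {q0, q1, q2, q3, q4, q5}  [seen]
{q0, q1, q2, q3, q4} --b--> {q0, q1, q2, q3, q4, q5}  [seen]
{q0, q1, q2, q3, q4} --c--> {q1, q2, q3, q4, q5}  [seen]
{q1, q3, q4, q5} --a--> {q0, q1, q2, q3, q4, q5}  [seen]
{q1, q3, q4, q5} --b--> {q0, q1, q2, q3, q4, q5}  [seen]
{q1, q3, q4, q5} --c--> {q1, q2, q3, q4, q5}  [seen]
{q2, q3, q4, q5} --a--> {q0, q1, q2, q3, q4, q5}  [seen]
{q2, q3, q4, q5} --b--> {q0, q2, q3, q4, q5}  [new]
{q2, q3, q4, q5} --c--> {q1, q2, q3, q4, q5}  [seen]
{q0, q2, q3, q4, q5} --a--> {q0, q1, q2, q3, q4, q5}  [seen]
{q0, q2, q3, q4, q5} --b--> {q0, q1, q2, q3, q4, q5}  [seen]
{q0, q2, q3, q4, q5} --c--> {q1, q2, q3, q4, q5}  [seen]
Reachable DFA states: {q0}, {q0, q1, q3, q4, q5}, {q1, q2}, {q1, q2, q3}, {q0, q1, q2, q3, q4, q5}, {q1, q2, q3, q4, q5}, {q0, q1, q2, q3, q4}, {q1, q3, q4, q5}, {q2, q3, q4, q5}, {q0, q2, q3, q4, q5}.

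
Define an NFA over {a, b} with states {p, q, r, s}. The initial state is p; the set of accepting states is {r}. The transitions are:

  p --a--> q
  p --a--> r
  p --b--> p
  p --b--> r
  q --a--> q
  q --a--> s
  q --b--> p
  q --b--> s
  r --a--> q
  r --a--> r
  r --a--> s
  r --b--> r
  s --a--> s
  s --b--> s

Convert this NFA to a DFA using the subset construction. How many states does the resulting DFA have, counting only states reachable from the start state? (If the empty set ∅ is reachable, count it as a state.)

Start state of the DFA: {p}.
{p} --a--> {q, r}  [new]
{p} --b--> {p, r}  [new]
{q, r} --a--> {q, r, s}  [new]
{q, r} --b--> {p, r, s}  [new]
{p, r} --a--> {q, r, s}  [seen]
{p, r} --b--> {p, r}  [seen]
{q, r, s} --a--> {q, r, s}  [seen]
{q, r, s} --b--> {p, r, s}  [seen]
{p, r, s} --a--> {q, r, s}  [seen]
{p, r, s} --b--> {p, r, s}  [seen]
Reachable DFA states: {p}, {q, r}, {p, r}, {q, r, s}, {p, r, s}.

5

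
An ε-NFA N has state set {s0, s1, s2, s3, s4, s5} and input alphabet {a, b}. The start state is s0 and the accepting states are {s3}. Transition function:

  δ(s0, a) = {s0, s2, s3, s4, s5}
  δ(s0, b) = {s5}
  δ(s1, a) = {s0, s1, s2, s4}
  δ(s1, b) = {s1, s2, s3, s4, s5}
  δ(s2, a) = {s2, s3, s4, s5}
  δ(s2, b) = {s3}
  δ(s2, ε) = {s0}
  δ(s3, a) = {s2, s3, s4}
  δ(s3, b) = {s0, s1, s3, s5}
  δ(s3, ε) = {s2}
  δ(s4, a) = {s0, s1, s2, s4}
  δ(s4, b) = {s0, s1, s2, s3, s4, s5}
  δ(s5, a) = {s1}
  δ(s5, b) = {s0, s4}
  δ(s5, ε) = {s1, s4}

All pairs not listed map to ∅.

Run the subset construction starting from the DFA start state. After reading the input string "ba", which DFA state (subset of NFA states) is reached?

{s0, s1, s2, s4}

Start: {s0}.
δ(s0,b) = {s5}.
Union: {s5}.
ε-closure gives {s1, s4, s5}.
After b: {s1, s4, s5}.
δ(s1,a) = {s0, s1, s2, s4}; δ(s4,a) = {s0, s1, s2, s4}; δ(s5,a) = {s1}.
Union: {s0, s1, s2, s4}.
After a: {s0, s1, s2, s4}.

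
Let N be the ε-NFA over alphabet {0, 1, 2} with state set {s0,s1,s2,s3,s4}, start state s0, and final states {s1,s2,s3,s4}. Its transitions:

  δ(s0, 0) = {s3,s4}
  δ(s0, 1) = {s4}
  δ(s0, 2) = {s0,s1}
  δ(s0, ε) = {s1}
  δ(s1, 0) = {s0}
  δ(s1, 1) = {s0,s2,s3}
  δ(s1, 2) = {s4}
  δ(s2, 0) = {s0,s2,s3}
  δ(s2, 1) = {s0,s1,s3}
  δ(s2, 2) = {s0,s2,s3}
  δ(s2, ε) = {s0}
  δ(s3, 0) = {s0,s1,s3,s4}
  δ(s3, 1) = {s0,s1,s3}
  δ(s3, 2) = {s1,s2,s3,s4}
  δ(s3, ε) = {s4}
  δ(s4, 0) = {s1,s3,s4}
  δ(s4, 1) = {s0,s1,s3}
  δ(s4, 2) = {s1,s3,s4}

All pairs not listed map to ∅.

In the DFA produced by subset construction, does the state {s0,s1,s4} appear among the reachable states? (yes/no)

Start state of the DFA: {s0,s1} (ε-closure of the NFA start).
{s0,s1} --0--> {s0,s1,s3,s4}  [new]
{s0,s1} --1--> {s0,s1,s2,s3,s4}  [new]
{s0,s1} --2--> {s0,s1,s4}  [new]
{s0,s1,s3,s4} --0--> {s0,s1,s3,s4}  [seen]
{s0,s1,s3,s4} --1--> {s0,s1,s2,s3,s4}  [seen]
{s0,s1,s3,s4} --2--> {s0,s1,s2,s3,s4}  [seen]
{s0,s1,s2,s3,s4} --0--> {s0,s1,s2,s3,s4}  [seen]
{s0,s1,s2,s3,s4} --1--> {s0,s1,s2,s3,s4}  [seen]
{s0,s1,s2,s3,s4} --2--> {s0,s1,s2,s3,s4}  [seen]
{s0,s1,s4} --0--> {s0,s1,s3,s4}  [seen]
{s0,s1,s4} --1--> {s0,s1,s2,s3,s4}  [seen]
{s0,s1,s4} --2--> {s0,s1,s3,s4}  [seen]
Reachable DFA states: {s0,s1}, {s0,s1,s3,s4}, {s0,s1,s2,s3,s4}, {s0,s1,s4}.
{s0,s1,s4} is among them.

yes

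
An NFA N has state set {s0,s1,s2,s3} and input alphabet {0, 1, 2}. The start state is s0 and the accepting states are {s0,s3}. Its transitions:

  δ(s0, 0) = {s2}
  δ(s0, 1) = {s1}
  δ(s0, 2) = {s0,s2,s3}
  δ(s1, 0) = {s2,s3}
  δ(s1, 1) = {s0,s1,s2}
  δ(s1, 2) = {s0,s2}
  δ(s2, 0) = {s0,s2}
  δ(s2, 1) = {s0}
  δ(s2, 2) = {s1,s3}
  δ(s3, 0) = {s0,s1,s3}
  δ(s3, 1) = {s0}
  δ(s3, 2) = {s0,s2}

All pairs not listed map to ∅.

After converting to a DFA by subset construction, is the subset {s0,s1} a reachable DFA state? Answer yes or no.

Start state of the DFA: {s0}.
{s0} --0--> {s2}  [new]
{s0} --1--> {s1}  [new]
{s0} --2--> {s0,s2,s3}  [new]
{s2} --0--> {s0,s2}  [new]
{s2} --1--> {s0}  [seen]
{s2} --2--> {s1,s3}  [new]
{s1} --0--> {s2,s3}  [new]
{s1} --1--> {s0,s1,s2}  [new]
{s1} --2--> {s0,s2}  [seen]
{s0,s2,s3} --0--> {s0,s1,s2,s3}  [new]
{s0,s2,s3} --1--> {s0,s1}  [new]
{s0,s2,s3} --2--> {s0,s1,s2,s3}  [seen]
{s0,s2} --0--> {s0,s2}  [seen]
{s0,s2} --1--> {s0,s1}  [seen]
{s0,s2} --2--> {s0,s1,s2,s3}  [seen]
{s1,s3} --0--> {s0,s1,s2,s3}  [seen]
{s1,s3} --1--> {s0,s1,s2}  [seen]
{s1,s3} --2--> {s0,s2}  [seen]
{s2,s3} --0--> {s0,s1,s2,s3}  [seen]
{s2,s3} --1--> {s0}  [seen]
{s2,s3} --2--> {s0,s1,s2,s3}  [seen]
{s0,s1,s2} --0--> {s0,s2,s3}  [seen]
{s0,s1,s2} --1--> {s0,s1,s2}  [seen]
{s0,s1,s2} --2--> {s0,s1,s2,s3}  [seen]
{s0,s1,s2,s3} --0--> {s0,s1,s2,s3}  [seen]
{s0,s1,s2,s3} --1--> {s0,s1,s2}  [seen]
{s0,s1,s2,s3} --2--> {s0,s1,s2,s3}  [seen]
{s0,s1} --0--> {s2,s3}  [seen]
{s0,s1} --1--> {s0,s1,s2}  [seen]
{s0,s1} --2--> {s0,s2,s3}  [seen]
Reachable DFA states: {s0}, {s2}, {s1}, {s0,s2,s3}, {s0,s2}, {s1,s3}, {s2,s3}, {s0,s1,s2}, {s0,s1,s2,s3}, {s0,s1}.
{s0,s1} is among them.

yes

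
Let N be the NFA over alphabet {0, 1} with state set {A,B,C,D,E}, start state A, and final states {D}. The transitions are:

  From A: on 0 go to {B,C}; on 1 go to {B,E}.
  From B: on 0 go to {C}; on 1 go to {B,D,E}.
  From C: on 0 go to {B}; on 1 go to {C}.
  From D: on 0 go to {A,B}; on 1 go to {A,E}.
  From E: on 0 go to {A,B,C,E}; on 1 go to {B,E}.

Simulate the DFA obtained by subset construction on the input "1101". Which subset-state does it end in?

Start: {A}.
δ(A,1) = {B,E}.
Union: {B,E}.
After 1: {B,E}.
δ(B,1) = {B,D,E}; δ(E,1) = {B,E}.
Union: {B,D,E}.
After 1: {B,D,E}.
δ(B,0) = {C}; δ(D,0) = {A,B}; δ(E,0) = {A,B,C,E}.
Union: {A,B,C,E}.
After 0: {A,B,C,E}.
δ(A,1) = {B,E}; δ(B,1) = {B,D,E}; δ(C,1) = {C}; δ(E,1) = {B,E}.
Union: {B,C,D,E}.
After 1: {B,C,D,E}.

{B,C,D,E}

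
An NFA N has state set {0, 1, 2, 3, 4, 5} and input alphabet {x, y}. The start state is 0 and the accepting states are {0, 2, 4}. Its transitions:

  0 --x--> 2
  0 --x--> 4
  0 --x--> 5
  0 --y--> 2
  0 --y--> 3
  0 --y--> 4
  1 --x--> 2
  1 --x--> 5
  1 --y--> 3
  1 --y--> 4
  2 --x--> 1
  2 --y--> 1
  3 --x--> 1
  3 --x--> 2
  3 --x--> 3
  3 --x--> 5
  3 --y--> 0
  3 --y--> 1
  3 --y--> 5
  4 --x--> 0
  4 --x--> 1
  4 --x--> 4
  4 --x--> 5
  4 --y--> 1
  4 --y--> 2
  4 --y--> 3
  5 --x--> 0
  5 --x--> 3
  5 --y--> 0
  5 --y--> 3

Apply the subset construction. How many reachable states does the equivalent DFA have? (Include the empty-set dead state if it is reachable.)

8

Start state of the DFA: {0}.
{0} --x--> {2, 4, 5}  [new]
{0} --y--> {2, 3, 4}  [new]
{2, 4, 5} --x--> {0, 1, 3, 4, 5}  [new]
{2, 4, 5} --y--> {0, 1, 2, 3}  [new]
{2, 3, 4} --x--> {0, 1, 2, 3, 4, 5}  [new]
{2, 3, 4} --y--> {0, 1, 2, 3, 5}  [new]
{0, 1, 3, 4, 5} --x--> {0, 1, 2, 3, 4, 5}  [seen]
{0, 1, 3, 4, 5} --y--> {0, 1, 2, 3, 4, 5}  [seen]
{0, 1, 2, 3} --x--> {1, 2, 3, 4, 5}  [new]
{0, 1, 2, 3} --y--> {0, 1, 2, 3, 4, 5}  [seen]
{0, 1, 2, 3, 4, 5} --x--> {0, 1, 2, 3, 4, 5}  [seen]
{0, 1, 2, 3, 4, 5} --y--> {0, 1, 2, 3, 4, 5}  [seen]
{0, 1, 2, 3, 5} --x--> {0, 1, 2, 3, 4, 5}  [seen]
{0, 1, 2, 3, 5} --y--> {0, 1, 2, 3, 4, 5}  [seen]
{1, 2, 3, 4, 5} --x--> {0, 1, 2, 3, 4, 5}  [seen]
{1, 2, 3, 4, 5} --y--> {0, 1, 2, 3, 4, 5}  [seen]
Reachable DFA states: {0}, {2, 4, 5}, {2, 3, 4}, {0, 1, 3, 4, 5}, {0, 1, 2, 3}, {0, 1, 2, 3, 4, 5}, {0, 1, 2, 3, 5}, {1, 2, 3, 4, 5}.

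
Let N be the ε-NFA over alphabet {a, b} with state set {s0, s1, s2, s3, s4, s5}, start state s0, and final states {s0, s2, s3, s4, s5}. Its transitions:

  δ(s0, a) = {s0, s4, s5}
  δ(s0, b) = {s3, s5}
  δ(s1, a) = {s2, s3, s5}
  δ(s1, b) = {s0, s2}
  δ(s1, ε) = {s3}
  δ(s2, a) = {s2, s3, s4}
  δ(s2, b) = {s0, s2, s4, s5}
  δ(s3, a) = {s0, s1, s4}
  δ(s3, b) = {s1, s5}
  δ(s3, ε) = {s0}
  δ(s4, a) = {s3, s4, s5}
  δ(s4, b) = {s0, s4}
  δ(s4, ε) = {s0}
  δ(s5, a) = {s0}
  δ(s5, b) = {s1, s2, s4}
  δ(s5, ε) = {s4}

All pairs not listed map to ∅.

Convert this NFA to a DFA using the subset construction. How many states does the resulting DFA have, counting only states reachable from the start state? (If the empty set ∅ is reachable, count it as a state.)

5

Start state of the DFA: {s0} (ε-closure of the NFA start).
{s0} --a--> {s0, s4, s5}  [new]
{s0} --b--> {s0, s3, s4, s5}  [new]
{s0, s4, s5} --a--> {s0, s3, s4, s5}  [seen]
{s0, s4, s5} --b--> {s0, s1, s2, s3, s4, s5}  [new]
{s0, s3, s4, s5} --a--> {s0, s1, s3, s4, s5}  [new]
{s0, s3, s4, s5} --b--> {s0, s1, s2, s3, s4, s5}  [seen]
{s0, s1, s2, s3, s4, s5} --a--> {s0, s1, s2, s3, s4, s5}  [seen]
{s0, s1, s2, s3, s4, s5} --b--> {s0, s1, s2, s3, s4, s5}  [seen]
{s0, s1, s3, s4, s5} --a--> {s0, s1, s2, s3, s4, s5}  [seen]
{s0, s1, s3, s4, s5} --b--> {s0, s1, s2, s3, s4, s5}  [seen]
Reachable DFA states: {s0}, {s0, s4, s5}, {s0, s3, s4, s5}, {s0, s1, s2, s3, s4, s5}, {s0, s1, s3, s4, s5}.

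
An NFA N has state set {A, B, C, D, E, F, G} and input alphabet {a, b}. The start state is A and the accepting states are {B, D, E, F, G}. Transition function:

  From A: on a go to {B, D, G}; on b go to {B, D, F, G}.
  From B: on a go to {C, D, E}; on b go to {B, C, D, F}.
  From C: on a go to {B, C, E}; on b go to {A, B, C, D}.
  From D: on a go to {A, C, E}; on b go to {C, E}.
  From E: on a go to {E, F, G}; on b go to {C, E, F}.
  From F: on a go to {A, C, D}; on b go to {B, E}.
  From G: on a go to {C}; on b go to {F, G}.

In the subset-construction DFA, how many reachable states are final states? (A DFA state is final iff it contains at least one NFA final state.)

5

Start state of the DFA: {A}.
{A} --a--> {B, D, G}  [new]
{A} --b--> {B, D, F, G}  [new]
{B, D, G} --a--> {A, C, D, E}  [new]
{B, D, G} --b--> {B, C, D, E, F, G}  [new]
{B, D, F, G} --a--> {A, C, D, E}  [seen]
{B, D, F, G} --b--> {B, C, D, E, F, G}  [seen]
{A, C, D, E} --a--> {A, B, C, D, E, F, G}  [new]
{A, C, D, E} --b--> {A, B, C, D, E, F, G}  [seen]
{B, C, D, E, F, G} --a--> {A, B, C, D, E, F, G}  [seen]
{B, C, D, E, F, G} --b--> {A, B, C, D, E, F, G}  [seen]
{A, B, C, D, E, F, G} --a--> {A, B, C, D, E, F, G}  [seen]
{A, B, C, D, E, F, G} --b--> {A, B, C, D, E, F, G}  [seen]
Reachable DFA states: {A}, {B, D, G}, {B, D, F, G}, {A, C, D, E}, {B, C, D, E, F, G}, {A, B, C, D, E, F, G}.
Accepting DFA states (contain an NFA accepting state): {B, D, G}, {B, D, F, G}, {A, C, D, E}, {B, C, D, E, F, G}, {A, B, C, D, E, F, G}.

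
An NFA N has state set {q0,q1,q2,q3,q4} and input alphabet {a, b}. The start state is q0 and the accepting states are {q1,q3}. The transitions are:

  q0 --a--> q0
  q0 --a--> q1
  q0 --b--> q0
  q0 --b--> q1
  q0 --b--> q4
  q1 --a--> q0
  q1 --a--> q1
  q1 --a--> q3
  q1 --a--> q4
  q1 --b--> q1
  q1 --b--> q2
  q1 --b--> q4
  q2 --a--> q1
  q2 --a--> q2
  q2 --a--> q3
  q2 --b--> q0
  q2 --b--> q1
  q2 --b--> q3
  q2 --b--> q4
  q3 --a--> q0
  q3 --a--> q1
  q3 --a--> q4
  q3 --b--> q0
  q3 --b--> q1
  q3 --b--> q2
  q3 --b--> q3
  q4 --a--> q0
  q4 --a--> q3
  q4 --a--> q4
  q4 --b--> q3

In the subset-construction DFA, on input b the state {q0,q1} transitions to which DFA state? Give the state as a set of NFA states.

{q0,q1,q2,q4}

δ(q0,b) = {q0,q1,q4}; δ(q1,b) = {q1,q2,q4}.
Union: {q0,q1,q2,q4}.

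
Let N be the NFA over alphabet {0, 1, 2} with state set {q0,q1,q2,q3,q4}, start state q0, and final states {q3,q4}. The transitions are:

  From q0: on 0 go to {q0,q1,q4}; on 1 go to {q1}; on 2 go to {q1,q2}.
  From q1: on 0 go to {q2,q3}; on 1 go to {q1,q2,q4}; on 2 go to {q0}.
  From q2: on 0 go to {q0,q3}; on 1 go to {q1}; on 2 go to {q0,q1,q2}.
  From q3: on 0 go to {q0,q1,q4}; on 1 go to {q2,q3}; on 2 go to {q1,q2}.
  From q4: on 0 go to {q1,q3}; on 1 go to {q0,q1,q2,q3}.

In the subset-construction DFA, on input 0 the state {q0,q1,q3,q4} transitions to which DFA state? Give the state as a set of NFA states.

{q0,q1,q2,q3,q4}

δ(q0,0) = {q0,q1,q4}; δ(q1,0) = {q2,q3}; δ(q3,0) = {q0,q1,q4}; δ(q4,0) = {q1,q3}.
Union: {q0,q1,q2,q3,q4}.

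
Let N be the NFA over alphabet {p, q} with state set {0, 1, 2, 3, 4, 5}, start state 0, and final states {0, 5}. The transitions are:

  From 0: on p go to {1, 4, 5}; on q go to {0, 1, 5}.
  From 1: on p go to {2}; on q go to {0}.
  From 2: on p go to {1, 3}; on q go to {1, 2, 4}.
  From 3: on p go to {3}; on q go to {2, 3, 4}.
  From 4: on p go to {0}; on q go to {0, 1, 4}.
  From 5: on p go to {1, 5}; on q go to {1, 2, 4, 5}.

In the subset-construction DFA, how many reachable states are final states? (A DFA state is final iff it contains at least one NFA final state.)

9

Start state of the DFA: {0}.
{0} --p--> {1, 4, 5}  [new]
{0} --q--> {0, 1, 5}  [new]
{1, 4, 5} --p--> {0, 1, 2, 5}  [new]
{1, 4, 5} --q--> {0, 1, 2, 4, 5}  [new]
{0, 1, 5} --p--> {1, 2, 4, 5}  [new]
{0, 1, 5} --q--> {0, 1, 2, 4, 5}  [seen]
{0, 1, 2, 5} --p--> {1, 2, 3, 4, 5}  [new]
{0, 1, 2, 5} --q--> {0, 1, 2, 4, 5}  [seen]
{0, 1, 2, 4, 5} --p--> {0, 1, 2, 3, 4, 5}  [new]
{0, 1, 2, 4, 5} --q--> {0, 1, 2, 4, 5}  [seen]
{1, 2, 4, 5} --p--> {0, 1, 2, 3, 5}  [new]
{1, 2, 4, 5} --q--> {0, 1, 2, 4, 5}  [seen]
{1, 2, 3, 4, 5} --p--> {0, 1, 2, 3, 5}  [seen]
{1, 2, 3, 4, 5} --q--> {0, 1, 2, 3, 4, 5}  [seen]
{0, 1, 2, 3, 4, 5} --p--> {0, 1, 2, 3, 4, 5}  [seen]
{0, 1, 2, 3, 4, 5} --q--> {0, 1, 2, 3, 4, 5}  [seen]
{0, 1, 2, 3, 5} --p--> {1, 2, 3, 4, 5}  [seen]
{0, 1, 2, 3, 5} --q--> {0, 1, 2, 3, 4, 5}  [seen]
Reachable DFA states: {0}, {1, 4, 5}, {0, 1, 5}, {0, 1, 2, 5}, {0, 1, 2, 4, 5}, {1, 2, 4, 5}, {1, 2, 3, 4, 5}, {0, 1, 2, 3, 4, 5}, {0, 1, 2, 3, 5}.
Accepting DFA states (contain an NFA accepting state): {0}, {1, 4, 5}, {0, 1, 5}, {0, 1, 2, 5}, {0, 1, 2, 4, 5}, {1, 2, 4, 5}, {1, 2, 3, 4, 5}, {0, 1, 2, 3, 4, 5}, {0, 1, 2, 3, 5}.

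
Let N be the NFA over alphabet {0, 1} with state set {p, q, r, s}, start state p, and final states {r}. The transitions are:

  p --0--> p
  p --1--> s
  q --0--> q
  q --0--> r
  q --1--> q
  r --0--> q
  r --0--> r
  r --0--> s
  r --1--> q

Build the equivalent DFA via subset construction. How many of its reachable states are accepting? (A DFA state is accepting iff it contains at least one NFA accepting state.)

0

Start state of the DFA: {p}.
{p} --0--> {p}  [seen]
{p} --1--> {s}  [new]
{s} --0--> ∅  [new]
{s} --1--> ∅  [seen]
∅ --0--> ∅  [seen]
∅ --1--> ∅  [seen]
Reachable DFA states: {p}, {s}, ∅.
Accepting DFA states (contain an NFA accepting state): none.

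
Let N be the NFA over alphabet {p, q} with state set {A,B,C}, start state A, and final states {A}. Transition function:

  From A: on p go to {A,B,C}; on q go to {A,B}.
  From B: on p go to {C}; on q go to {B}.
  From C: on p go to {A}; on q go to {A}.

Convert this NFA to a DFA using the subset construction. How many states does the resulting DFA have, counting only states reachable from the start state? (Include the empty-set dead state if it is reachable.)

Start state of the DFA: {A}.
{A} --p--> {A,B,C}  [new]
{A} --q--> {A,B}  [new]
{A,B,C} --p--> {A,B,C}  [seen]
{A,B,C} --q--> {A,B}  [seen]
{A,B} --p--> {A,B,C}  [seen]
{A,B} --q--> {A,B}  [seen]
Reachable DFA states: {A}, {A,B,C}, {A,B}.

3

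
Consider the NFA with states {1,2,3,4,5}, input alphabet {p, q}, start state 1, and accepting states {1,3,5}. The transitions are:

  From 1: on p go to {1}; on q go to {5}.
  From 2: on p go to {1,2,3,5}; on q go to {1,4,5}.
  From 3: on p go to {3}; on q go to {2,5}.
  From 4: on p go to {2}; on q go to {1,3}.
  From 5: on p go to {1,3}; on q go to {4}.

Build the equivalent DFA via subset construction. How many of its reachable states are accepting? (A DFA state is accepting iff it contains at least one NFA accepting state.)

10

Start state of the DFA: {1}.
{1} --p--> {1}  [seen]
{1} --q--> {5}  [new]
{5} --p--> {1,3}  [new]
{5} --q--> {4}  [new]
{1,3} --p--> {1,3}  [seen]
{1,3} --q--> {2,5}  [new]
{4} --p--> {2}  [new]
{4} --q--> {1,3}  [seen]
{2,5} --p--> {1,2,3,5}  [new]
{2,5} --q--> {1,4,5}  [new]
{2} --p--> {1,2,3,5}  [seen]
{2} --q--> {1,4,5}  [seen]
{1,2,3,5} --p--> {1,2,3,5}  [seen]
{1,2,3,5} --q--> {1,2,4,5}  [new]
{1,4,5} --p--> {1,2,3}  [new]
{1,4,5} --q--> {1,3,4,5}  [new]
{1,2,4,5} --p--> {1,2,3,5}  [seen]
{1,2,4,5} --q--> {1,3,4,5}  [seen]
{1,2,3} --p--> {1,2,3,5}  [seen]
{1,2,3} --q--> {1,2,4,5}  [seen]
{1,3,4,5} --p--> {1,2,3}  [seen]
{1,3,4,5} --q--> {1,2,3,4,5}  [new]
{1,2,3,4,5} --p--> {1,2,3,5}  [seen]
{1,2,3,4,5} --q--> {1,2,3,4,5}  [seen]
Reachable DFA states: {1}, {5}, {1,3}, {4}, {2,5}, {2}, {1,2,3,5}, {1,4,5}, {1,2,4,5}, {1,2,3}, {1,3,4,5}, {1,2,3,4,5}.
Accepting DFA states (contain an NFA accepting state): {1}, {5}, {1,3}, {2,5}, {1,2,3,5}, {1,4,5}, {1,2,4,5}, {1,2,3}, {1,3,4,5}, {1,2,3,4,5}.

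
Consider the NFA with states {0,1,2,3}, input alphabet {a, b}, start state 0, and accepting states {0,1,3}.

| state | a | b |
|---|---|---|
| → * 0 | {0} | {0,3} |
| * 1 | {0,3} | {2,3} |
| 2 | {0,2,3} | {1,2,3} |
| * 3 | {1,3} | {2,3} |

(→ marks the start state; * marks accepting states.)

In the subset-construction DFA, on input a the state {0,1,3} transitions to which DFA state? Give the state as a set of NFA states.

{0,1,3}

δ(0,a) = {0}; δ(1,a) = {0,3}; δ(3,a) = {1,3}.
Union: {0,1,3}.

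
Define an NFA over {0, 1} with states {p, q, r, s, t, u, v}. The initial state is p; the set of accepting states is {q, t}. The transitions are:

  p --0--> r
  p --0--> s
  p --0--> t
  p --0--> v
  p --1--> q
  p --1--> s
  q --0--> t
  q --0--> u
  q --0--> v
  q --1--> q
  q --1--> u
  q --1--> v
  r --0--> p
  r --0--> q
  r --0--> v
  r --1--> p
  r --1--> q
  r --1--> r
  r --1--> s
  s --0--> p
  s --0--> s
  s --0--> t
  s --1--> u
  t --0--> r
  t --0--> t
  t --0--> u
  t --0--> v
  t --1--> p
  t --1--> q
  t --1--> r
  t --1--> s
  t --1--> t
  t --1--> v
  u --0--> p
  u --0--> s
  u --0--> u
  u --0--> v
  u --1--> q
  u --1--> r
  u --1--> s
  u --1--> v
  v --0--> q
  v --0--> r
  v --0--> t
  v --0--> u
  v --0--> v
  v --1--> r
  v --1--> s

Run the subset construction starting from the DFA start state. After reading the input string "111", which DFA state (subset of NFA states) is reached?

Start: {p}.
δ(p,1) = {q, s}.
Union: {q, s}.
After 1: {q, s}.
δ(q,1) = {q, u, v}; δ(s,1) = {u}.
Union: {q, u, v}.
After 1: {q, u, v}.
δ(q,1) = {q, u, v}; δ(u,1) = {q, r, s, v}; δ(v,1) = {r, s}.
Union: {q, r, s, u, v}.
After 1: {q, r, s, u, v}.

{q, r, s, u, v}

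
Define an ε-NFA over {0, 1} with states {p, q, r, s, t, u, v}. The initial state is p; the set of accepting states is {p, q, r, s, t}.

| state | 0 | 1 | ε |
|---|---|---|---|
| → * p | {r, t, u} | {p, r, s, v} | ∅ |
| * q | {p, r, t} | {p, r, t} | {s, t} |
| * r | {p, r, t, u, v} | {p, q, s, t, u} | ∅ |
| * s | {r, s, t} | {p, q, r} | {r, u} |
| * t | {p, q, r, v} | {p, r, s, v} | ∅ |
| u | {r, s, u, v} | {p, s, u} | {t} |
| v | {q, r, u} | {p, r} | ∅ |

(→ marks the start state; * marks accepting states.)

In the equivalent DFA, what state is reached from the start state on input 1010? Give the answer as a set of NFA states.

Start: {p}.
δ(p,1) = {p, r, s, v}.
Union: {p, r, s, v}.
ε-closure gives {p, r, s, t, u, v}.
After 1: {p, r, s, t, u, v}.
δ(p,0) = {r, t, u}; δ(r,0) = {p, r, t, u, v}; δ(s,0) = {r, s, t}; δ(t,0) = {p, q, r, v}; δ(u,0) = {r, s, u, v}; δ(v,0) = {q, r, u}.
Union: {p, q, r, s, t, u, v}.
After 0: {p, q, r, s, t, u, v}.
δ(p,1) = {p, r, s, v}; δ(q,1) = {p, r, t}; δ(r,1) = {p, q, s, t, u}; δ(s,1) = {p, q, r}; δ(t,1) = {p, r, s, v}; δ(u,1) = {p, s, u}; δ(v,1) = {p, r}.
Union: {p, q, r, s, t, u, v}.
After 1: {p, q, r, s, t, u, v}.
δ(p,0) = {r, t, u}; δ(q,0) = {p, r, t}; δ(r,0) = {p, r, t, u, v}; δ(s,0) = {r, s, t}; δ(t,0) = {p, q, r, v}; δ(u,0) = {r, s, u, v}; δ(v,0) = {q, r, u}.
Union: {p, q, r, s, t, u, v}.
After 0: {p, q, r, s, t, u, v}.

{p, q, r, s, t, u, v}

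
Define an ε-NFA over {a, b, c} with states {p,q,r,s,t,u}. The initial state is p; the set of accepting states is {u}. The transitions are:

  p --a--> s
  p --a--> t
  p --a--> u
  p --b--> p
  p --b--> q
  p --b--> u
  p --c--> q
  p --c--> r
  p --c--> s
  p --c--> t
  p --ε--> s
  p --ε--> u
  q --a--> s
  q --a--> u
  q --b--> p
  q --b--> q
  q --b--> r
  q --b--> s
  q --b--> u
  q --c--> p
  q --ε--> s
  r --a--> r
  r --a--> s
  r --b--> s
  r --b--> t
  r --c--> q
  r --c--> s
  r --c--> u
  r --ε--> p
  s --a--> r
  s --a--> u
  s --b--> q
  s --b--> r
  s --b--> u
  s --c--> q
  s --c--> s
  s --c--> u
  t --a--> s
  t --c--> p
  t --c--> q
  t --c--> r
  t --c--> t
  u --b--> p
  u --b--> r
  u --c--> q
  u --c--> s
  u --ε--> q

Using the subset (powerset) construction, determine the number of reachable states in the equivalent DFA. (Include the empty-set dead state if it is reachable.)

3

Start state of the DFA: {p,q,s,u} (ε-closure of the NFA start).
{p,q,s,u} --a--> {p,q,r,s,t,u}  [new]
{p,q,s,u} --b--> {p,q,r,s,u}  [new]
{p,q,s,u} --c--> {p,q,r,s,t,u}  [seen]
{p,q,r,s,t,u} --a--> {p,q,r,s,t,u}  [seen]
{p,q,r,s,t,u} --b--> {p,q,r,s,t,u}  [seen]
{p,q,r,s,t,u} --c--> {p,q,r,s,t,u}  [seen]
{p,q,r,s,u} --a--> {p,q,r,s,t,u}  [seen]
{p,q,r,s,u} --b--> {p,q,r,s,t,u}  [seen]
{p,q,r,s,u} --c--> {p,q,r,s,t,u}  [seen]
Reachable DFA states: {p,q,s,u}, {p,q,r,s,t,u}, {p,q,r,s,u}.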